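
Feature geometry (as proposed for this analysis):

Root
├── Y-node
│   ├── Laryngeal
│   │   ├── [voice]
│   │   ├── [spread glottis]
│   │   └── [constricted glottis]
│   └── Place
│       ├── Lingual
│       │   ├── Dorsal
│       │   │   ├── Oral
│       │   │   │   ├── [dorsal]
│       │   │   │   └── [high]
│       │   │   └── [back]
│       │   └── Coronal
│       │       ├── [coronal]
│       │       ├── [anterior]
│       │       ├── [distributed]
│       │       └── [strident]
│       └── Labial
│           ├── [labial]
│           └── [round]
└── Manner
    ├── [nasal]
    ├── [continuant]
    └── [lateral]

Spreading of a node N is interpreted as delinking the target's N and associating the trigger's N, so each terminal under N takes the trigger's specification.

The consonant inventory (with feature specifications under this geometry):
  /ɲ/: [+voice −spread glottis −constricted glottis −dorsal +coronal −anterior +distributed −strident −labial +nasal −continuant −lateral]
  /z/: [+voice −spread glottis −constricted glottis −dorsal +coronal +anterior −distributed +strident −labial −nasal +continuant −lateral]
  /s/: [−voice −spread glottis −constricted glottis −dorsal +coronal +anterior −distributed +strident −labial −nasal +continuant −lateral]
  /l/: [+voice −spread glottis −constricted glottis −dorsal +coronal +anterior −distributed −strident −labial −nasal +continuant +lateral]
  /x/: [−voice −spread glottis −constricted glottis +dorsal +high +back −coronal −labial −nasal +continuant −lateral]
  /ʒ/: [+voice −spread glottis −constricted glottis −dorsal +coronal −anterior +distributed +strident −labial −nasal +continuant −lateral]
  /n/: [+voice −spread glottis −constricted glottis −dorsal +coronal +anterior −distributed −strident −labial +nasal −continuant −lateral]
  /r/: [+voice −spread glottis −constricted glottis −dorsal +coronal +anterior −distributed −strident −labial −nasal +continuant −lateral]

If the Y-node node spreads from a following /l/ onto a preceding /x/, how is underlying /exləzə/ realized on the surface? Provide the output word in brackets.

[erləzə]

Terminals under Y-node in this geometry: [voice], [spread glottis], [constricted glottis], [dorsal], [high], [back], [coronal], [anterior], [distributed], [strident], [labial], [round].
Spreading Y-node from /l/ onto /x/ replaces those values with /l/'s: [+voice], [−spread glottis], [−constricted glottis], [−dorsal], [+coronal], [+anterior], [−distributed], [−strident], [−labial]. Features outside Y-node ([nasal], [continuant], [lateral]) stay as in /x/.
The resulting bundle matches /r/ in the inventory; substituting it for /x/ gives [erləzə].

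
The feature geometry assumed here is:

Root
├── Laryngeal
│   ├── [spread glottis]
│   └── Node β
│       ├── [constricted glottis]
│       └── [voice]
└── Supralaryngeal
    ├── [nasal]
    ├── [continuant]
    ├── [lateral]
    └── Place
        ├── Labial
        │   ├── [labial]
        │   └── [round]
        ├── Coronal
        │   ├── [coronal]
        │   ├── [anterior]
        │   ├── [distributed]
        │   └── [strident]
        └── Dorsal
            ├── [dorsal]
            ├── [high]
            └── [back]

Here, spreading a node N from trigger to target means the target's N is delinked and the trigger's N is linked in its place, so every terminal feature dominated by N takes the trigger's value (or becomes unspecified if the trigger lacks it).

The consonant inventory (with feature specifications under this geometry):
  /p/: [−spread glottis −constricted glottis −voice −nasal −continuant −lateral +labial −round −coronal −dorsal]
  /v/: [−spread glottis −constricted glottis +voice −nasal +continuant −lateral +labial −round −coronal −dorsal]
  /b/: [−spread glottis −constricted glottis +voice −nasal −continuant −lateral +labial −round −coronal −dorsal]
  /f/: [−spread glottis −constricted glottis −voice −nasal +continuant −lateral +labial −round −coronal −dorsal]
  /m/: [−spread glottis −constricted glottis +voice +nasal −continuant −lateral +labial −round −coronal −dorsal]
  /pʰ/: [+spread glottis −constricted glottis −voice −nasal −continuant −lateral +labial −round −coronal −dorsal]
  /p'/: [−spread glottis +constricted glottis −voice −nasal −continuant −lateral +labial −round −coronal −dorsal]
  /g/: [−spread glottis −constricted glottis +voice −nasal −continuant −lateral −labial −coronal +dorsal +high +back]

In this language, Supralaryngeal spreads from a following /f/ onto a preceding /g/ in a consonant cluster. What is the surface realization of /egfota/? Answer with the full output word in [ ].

[evfota]

Supralaryngeal immediately or transitively dominates [nasal], [continuant], [lateral], [labial], [round], [coronal], [anterior], [distributed], [strident], [dorsal], [high], [back].
Spreading Supralaryngeal from /f/ onto /g/ replaces those values with /f/'s: [−nasal], [+continuant], [−lateral], [+labial], [−round], [−coronal], [−dorsal]. Features outside Supralaryngeal ([spread glottis], [constricted glottis], [voice]) stay as in /g/.
This feature bundle is that of [v], so /egfota/ surfaces as [evfota].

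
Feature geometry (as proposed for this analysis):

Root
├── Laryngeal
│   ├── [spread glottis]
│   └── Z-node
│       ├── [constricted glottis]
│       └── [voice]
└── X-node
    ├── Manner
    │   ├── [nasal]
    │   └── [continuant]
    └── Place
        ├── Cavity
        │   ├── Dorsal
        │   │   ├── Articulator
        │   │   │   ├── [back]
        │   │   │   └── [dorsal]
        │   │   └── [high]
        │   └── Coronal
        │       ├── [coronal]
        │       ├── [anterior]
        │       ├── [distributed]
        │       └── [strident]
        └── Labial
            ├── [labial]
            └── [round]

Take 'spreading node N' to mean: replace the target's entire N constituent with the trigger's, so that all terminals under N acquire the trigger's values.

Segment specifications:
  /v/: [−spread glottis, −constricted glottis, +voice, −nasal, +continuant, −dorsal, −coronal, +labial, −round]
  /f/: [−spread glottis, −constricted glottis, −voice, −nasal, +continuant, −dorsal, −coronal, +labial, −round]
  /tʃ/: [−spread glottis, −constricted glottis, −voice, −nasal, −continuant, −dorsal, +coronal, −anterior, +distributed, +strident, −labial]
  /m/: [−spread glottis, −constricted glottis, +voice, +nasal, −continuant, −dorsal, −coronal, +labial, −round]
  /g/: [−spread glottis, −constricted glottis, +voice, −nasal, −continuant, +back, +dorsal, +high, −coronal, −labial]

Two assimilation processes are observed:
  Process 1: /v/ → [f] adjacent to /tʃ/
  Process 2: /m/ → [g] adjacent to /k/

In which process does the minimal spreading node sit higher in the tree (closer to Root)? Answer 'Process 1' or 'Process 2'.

Process 2

In Process 1, [voice] changes, so the minimal spreading node is [voice] at depth 3.
Process 2 alters [nasal], [labial], [round], [dorsal], [high], [back]; the lowest common ancestor is X-node (depth 1 from Root).
X-node (depth 1) sits above [voice] (depth 3), making Process 2 the one with the higher spreading node.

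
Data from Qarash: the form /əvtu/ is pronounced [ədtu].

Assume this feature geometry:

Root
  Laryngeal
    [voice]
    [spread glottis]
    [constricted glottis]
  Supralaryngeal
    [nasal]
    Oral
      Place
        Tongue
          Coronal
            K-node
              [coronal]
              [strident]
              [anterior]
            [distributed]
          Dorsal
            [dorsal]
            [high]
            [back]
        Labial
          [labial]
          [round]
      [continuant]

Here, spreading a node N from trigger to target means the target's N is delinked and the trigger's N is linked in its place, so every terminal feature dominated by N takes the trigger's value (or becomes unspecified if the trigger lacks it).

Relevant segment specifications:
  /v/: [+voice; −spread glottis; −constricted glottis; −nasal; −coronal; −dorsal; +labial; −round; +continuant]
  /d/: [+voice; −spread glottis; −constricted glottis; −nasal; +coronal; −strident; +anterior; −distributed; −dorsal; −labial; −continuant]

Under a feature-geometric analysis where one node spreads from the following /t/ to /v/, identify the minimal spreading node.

/v/ and [d] differ in [continuant], [labial], [round], [coronal], [anterior], [distributed], [strident]; every other specified feature is identical.
These terminals are all dominated by Oral, and no proper subconstituent of Oral covers them all; Oral is their lowest common ancestor.
Spreading Oral from /t/ overwrites each of those terminals with /t/'s values, yielding exactly [d].
[voice] stays as in /v/ although /t/ differs there, so no node dominating it spread; among the remaining candidates Oral is the lowest that derives the output.

Oral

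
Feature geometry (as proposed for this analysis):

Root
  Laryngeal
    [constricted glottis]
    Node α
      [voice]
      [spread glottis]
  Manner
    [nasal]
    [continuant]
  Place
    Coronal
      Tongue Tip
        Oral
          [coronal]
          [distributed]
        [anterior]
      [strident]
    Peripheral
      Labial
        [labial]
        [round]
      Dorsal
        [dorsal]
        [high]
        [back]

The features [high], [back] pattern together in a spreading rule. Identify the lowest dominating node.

[high]: Root > Place > Peripheral > Dorsal > [high].
[back]: Root > Place > Peripheral > Dorsal > [back].
Dorsal is the lowest common ancestor — every listed feature sits under it, and no single subconstituent of Dorsal covers them all.

Dorsal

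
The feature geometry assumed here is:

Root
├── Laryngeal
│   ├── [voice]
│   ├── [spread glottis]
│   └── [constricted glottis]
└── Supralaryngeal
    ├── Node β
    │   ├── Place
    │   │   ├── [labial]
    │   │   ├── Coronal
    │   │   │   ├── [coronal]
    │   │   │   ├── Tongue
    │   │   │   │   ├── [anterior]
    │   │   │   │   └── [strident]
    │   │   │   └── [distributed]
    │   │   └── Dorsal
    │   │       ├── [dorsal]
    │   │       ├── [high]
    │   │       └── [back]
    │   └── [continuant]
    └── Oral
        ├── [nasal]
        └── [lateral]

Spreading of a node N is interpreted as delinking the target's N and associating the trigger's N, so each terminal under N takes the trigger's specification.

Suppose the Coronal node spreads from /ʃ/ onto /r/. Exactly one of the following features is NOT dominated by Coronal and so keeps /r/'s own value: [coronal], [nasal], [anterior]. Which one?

[nasal]

The terminals dominated by Coronal are [coronal], [anterior], [strident], [distributed].
Of the listed options, [anterior], [coronal] are among these and would be overwritten by spreading Coronal.
[nasal] attaches under Oral, not under Coronal, so /r/ retains its own value for [nasal].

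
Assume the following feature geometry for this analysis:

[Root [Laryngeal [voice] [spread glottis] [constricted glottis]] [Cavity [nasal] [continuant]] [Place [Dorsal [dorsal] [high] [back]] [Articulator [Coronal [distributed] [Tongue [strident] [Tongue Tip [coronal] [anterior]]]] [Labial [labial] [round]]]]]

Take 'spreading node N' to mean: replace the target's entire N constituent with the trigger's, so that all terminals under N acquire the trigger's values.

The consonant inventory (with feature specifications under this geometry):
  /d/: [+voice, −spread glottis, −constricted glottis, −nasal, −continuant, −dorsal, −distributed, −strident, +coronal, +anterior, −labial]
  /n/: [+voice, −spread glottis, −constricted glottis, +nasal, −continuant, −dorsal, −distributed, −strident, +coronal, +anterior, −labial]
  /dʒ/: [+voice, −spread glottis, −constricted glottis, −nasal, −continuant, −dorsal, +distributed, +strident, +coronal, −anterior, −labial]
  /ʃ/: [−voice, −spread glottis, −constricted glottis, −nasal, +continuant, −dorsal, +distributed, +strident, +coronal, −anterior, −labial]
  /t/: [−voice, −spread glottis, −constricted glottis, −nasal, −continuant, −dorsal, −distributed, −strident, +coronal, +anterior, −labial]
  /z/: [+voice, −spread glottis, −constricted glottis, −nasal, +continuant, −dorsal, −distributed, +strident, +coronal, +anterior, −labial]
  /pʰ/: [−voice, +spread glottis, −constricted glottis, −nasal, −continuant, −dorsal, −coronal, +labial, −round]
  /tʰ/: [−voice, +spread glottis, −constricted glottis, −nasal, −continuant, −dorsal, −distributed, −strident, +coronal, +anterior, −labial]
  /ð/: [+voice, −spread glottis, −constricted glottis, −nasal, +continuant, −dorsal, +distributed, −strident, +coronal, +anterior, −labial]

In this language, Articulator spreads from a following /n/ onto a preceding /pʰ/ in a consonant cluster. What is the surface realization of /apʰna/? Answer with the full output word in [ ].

[atʰna]

Terminals under Articulator in this geometry: [distributed], [strident], [coronal], [anterior], [labial], [round].
Spreading Articulator from /n/ onto /pʰ/ replaces those values with /n/'s: [−distributed], [−strident], [+coronal], [+anterior], [−labial]. Features outside Articulator ([voice], [spread glottis], [constricted glottis], …) stay as in /pʰ/.
This feature bundle is that of [tʰ], so /apʰna/ surfaces as [atʰna].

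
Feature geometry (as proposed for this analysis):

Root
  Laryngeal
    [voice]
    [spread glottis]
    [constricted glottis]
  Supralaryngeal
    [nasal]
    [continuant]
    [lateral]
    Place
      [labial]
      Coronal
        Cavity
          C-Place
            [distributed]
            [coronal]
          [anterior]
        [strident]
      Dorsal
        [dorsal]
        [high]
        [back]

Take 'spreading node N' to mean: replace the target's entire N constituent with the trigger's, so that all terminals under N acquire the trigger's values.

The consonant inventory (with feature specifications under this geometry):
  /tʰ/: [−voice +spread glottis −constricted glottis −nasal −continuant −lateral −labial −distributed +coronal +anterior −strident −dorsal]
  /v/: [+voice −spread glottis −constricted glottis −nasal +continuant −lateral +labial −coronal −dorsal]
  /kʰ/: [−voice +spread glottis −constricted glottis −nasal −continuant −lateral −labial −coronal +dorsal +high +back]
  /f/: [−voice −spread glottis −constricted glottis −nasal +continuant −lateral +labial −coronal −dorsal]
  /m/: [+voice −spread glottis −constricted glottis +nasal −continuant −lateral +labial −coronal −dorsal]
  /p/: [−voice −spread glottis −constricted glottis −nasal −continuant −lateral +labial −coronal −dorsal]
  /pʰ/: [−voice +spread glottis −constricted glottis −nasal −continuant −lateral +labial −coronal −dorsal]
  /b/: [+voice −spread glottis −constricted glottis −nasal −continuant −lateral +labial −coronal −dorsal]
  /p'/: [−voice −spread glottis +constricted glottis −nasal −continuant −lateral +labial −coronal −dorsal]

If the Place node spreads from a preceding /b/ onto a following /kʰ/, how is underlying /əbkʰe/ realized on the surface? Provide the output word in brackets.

[əbpʰe]

Place immediately or transitively dominates [labial], [distributed], [coronal], [anterior], [strident], [dorsal], [high], [back].
After delinking /kʰ/'s Place and linking /b/'s, the affected terminals become [+labial], [−coronal], [−dorsal]; [voice], [spread glottis], [constricted glottis], … (outside Place) are retained from /kʰ/.
The resulting bundle matches /pʰ/ in the inventory; substituting it for /kʰ/ gives [əbpʰe].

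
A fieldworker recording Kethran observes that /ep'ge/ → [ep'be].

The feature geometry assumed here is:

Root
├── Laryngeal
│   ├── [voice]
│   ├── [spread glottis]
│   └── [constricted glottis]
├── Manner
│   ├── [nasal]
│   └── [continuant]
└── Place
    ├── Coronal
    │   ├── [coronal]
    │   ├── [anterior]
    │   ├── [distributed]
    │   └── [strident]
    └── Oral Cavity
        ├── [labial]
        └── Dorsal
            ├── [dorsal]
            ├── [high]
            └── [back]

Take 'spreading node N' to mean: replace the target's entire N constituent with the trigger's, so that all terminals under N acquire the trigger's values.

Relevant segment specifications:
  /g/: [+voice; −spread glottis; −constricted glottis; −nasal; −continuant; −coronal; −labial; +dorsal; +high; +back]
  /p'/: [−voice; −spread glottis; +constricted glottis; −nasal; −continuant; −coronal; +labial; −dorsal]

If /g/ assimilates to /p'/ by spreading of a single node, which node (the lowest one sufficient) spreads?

Comparing /g/ with its surface form [b], the features that change are [labial], [dorsal], [high], [back].
These terminals are all dominated by Oral Cavity, and no proper subconstituent of Oral Cavity covers them all; Oral Cavity is their lowest common ancestor.
Delinking /g/'s Oral Cavity and associating /p'/'s Oral Cavity gives precisely the feature bundle of [b].
[constricted glottis], [voice] stay as in /g/ although /p'/ differs there, so no node dominating them spread; among the remaining candidates Oral Cavity is the lowest that derives the output.

Oral Cavity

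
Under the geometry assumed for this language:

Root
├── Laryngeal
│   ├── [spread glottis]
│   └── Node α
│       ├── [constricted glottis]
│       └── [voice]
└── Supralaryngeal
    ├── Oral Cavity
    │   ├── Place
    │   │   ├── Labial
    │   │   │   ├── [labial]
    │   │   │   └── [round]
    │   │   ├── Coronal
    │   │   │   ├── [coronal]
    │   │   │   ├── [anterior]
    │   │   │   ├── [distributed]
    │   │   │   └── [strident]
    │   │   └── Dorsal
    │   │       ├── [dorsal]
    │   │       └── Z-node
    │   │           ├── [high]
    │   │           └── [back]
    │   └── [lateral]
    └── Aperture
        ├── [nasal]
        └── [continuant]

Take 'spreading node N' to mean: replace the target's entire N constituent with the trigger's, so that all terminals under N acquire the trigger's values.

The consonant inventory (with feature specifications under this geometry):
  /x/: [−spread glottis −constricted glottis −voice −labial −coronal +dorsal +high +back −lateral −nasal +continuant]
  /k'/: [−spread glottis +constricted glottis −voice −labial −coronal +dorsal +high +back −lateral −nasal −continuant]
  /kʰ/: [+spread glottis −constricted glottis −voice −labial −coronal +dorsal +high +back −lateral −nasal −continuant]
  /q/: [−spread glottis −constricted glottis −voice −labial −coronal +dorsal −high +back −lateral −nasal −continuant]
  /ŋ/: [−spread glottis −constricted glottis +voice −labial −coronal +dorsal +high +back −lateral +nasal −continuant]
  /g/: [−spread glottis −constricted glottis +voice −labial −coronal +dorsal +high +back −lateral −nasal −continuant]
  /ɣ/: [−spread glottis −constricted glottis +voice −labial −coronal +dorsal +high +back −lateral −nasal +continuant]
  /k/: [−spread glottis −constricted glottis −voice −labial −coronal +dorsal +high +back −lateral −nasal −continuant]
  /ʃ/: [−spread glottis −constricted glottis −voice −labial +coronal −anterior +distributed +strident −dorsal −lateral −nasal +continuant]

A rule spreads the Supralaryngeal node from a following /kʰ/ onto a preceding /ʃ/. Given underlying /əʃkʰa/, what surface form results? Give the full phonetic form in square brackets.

[əkkʰa]

Terminals under Supralaryngeal in this geometry: [labial], [round], [coronal], [anterior], [distributed], [strident], [dorsal], [high], [back], [lateral], [nasal], [continuant].
The target acquires /kʰ/'s values for everything under Supralaryngeal — [−labial], [−coronal], [+dorsal], [+high], [+back], [−lateral], [−nasal], [−continuant] — while keeping its own [spread glottis], [constricted glottis], [voice].
Among the inventory, only /k/ has exactly this specification, giving the surface form [əkkʰa].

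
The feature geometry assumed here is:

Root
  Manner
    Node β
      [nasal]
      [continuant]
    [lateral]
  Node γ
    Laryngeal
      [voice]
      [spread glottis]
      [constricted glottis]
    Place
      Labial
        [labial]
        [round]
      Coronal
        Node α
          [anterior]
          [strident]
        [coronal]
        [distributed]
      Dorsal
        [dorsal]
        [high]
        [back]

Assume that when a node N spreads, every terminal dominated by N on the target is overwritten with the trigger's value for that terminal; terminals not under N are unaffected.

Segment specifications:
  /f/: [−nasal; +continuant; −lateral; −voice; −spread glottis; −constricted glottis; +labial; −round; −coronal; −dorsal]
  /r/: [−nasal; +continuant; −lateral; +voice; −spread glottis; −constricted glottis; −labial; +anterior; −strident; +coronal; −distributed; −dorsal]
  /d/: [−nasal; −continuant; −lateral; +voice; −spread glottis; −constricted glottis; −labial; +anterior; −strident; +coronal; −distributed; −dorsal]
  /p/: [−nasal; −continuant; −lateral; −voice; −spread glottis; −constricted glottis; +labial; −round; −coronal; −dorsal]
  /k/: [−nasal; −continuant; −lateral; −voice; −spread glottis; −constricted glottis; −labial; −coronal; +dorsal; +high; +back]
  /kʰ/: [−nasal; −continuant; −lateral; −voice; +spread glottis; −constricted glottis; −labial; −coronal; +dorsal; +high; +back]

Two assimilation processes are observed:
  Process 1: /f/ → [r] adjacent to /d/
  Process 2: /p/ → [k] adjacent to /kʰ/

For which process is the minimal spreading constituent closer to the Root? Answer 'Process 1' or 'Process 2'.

Process 1

In Process 1, [voice], [labial], [round], [coronal], [anterior], [distributed], [strident] change, so the minimal spreading node is Node γ at depth 1.
Process 2: the features that change are [labial], [round], [dorsal], [high], [back]; the minimal node is Place (depth 2).
Node γ is closer to Root than Place, so Process 1 spreads the higher node.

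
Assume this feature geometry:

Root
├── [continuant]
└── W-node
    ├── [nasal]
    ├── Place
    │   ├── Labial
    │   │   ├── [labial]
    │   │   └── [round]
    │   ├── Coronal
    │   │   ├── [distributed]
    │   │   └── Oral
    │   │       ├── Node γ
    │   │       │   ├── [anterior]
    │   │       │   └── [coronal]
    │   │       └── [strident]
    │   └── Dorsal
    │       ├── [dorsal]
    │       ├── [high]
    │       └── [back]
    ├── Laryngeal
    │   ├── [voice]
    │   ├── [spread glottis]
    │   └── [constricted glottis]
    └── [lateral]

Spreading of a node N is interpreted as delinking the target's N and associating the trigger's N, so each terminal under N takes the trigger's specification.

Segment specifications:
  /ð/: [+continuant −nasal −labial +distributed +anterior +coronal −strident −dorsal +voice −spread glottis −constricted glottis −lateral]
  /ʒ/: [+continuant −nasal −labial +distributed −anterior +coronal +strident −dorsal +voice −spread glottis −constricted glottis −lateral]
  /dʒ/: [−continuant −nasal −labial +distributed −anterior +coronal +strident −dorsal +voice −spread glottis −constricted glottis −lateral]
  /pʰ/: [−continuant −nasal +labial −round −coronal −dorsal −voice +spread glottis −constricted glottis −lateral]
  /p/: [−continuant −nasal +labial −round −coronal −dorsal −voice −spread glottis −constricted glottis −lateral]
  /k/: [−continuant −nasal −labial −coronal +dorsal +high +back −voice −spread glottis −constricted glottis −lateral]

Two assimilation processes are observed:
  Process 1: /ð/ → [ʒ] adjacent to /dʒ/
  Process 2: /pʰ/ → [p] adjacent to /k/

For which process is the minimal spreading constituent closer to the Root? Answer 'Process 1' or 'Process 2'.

Process 2

Process 1: the features that change are [anterior], [strident]; the minimal node is Oral (depth 4).
Process 2: the feature that changes is [spread glottis]; the minimal node is [spread glottis] (depth 3).
[spread glottis] (depth 3) sits above Oral (depth 4), making Process 2 the one with the higher spreading node.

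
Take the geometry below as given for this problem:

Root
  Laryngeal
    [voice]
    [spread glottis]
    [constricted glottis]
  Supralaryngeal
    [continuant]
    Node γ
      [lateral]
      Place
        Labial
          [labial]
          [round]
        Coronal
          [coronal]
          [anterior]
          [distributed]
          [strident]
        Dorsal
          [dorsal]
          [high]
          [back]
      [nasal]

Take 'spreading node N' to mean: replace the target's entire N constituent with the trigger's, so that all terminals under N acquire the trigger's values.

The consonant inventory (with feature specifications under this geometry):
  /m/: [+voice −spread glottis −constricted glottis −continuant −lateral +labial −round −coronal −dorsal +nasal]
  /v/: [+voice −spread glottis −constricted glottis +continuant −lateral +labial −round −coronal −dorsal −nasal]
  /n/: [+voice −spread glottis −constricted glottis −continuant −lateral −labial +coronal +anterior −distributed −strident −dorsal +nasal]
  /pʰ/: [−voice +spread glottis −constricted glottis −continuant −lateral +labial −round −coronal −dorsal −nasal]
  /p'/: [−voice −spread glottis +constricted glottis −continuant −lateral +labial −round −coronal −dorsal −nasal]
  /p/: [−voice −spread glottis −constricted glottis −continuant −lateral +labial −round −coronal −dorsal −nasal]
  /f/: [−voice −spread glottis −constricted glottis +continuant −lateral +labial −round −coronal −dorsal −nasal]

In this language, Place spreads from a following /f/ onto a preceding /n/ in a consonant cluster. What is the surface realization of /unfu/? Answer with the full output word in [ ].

[umfu]

The Place node dominates the terminals [labial], [round], [coronal], [anterior], [distributed], [strident], [dorsal], [high], [back].
Spreading Place from /f/ onto /n/ replaces those values with /f/'s: [+labial], [−round], [−coronal], [−dorsal]. Features outside Place ([voice], [spread glottis], [constricted glottis], …) stay as in /n/.
The resulting bundle matches /m/ in the inventory; substituting it for /n/ gives [umfu].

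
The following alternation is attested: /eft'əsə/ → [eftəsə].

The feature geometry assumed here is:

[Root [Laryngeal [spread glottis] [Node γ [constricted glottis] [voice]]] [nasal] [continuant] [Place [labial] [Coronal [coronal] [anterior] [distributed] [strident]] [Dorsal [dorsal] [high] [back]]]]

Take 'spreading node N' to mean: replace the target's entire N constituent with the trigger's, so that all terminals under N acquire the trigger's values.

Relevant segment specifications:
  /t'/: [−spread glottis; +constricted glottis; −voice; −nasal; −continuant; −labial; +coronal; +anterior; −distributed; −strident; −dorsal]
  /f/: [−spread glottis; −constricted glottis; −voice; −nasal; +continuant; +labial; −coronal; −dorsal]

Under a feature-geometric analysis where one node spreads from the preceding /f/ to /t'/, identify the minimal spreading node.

[constricted glottis]

Comparing /t'/ with its surface form [t], the only feature that changes is [constricted glottis].
Only a single terminal changes, and /f/ supplies the new value, so [constricted glottis] itself is the minimal spreading constituent.
Features on which the two segments disagree outside [constricted glottis], such as [continuant], [coronal], are unchanged — nothing dominating them spread, and [constricted glottis] is the minimal sufficient constituent.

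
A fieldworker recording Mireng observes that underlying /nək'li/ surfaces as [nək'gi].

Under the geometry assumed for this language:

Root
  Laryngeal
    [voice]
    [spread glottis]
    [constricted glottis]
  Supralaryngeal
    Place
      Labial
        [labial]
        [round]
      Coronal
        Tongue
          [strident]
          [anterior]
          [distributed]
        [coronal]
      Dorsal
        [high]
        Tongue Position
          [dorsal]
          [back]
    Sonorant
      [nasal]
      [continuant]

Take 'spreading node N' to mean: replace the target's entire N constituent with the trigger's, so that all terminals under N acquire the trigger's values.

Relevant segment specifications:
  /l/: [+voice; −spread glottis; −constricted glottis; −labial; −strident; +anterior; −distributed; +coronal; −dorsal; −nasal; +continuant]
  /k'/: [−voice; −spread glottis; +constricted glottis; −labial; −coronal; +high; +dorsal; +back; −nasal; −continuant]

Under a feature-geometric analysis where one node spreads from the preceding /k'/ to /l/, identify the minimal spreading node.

Supralaryngeal

Feature comparison: [continuant], [coronal], [anterior], [distributed], [strident], [dorsal], [high], [back] differ between /l/ and [g]; the remaining terminals match.
Tracing each changed feature up the tree, the paths first meet at Supralaryngeal; any lower node misses at least one of them.
Delinking /l/'s Supralaryngeal and associating /k'/'s Supralaryngeal gives precisely the feature bundle of [g].
Since [voice], [constricted glottis] are preserved even though /k'/ disagrees there, no node above Supralaryngeal spread.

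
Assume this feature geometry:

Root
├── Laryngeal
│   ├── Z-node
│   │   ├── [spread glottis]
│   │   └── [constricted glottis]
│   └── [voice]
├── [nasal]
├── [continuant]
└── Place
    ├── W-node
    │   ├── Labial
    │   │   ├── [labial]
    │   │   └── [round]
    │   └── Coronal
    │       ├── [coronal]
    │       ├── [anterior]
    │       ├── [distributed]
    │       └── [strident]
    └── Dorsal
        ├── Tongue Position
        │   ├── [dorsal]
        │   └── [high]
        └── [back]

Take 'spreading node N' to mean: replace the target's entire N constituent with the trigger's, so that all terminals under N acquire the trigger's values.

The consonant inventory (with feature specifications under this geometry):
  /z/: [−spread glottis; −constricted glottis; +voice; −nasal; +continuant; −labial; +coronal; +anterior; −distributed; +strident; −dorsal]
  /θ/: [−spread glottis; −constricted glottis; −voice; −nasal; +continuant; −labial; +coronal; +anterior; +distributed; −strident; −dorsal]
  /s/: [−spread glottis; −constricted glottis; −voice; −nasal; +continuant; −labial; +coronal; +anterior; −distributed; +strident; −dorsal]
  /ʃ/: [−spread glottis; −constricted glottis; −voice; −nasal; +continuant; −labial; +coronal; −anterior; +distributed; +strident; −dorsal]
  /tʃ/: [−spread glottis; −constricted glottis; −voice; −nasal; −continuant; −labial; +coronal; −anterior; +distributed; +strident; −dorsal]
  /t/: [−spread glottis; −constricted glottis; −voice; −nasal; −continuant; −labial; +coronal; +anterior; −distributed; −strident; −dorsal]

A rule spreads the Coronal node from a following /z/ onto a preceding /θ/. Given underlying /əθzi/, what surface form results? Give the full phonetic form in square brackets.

[əszi]

The Coronal node dominates the terminals [coronal], [anterior], [distributed], [strident].
The target acquires /z/'s values for everything under Coronal — [+coronal], [+anterior], [−distributed], [+strident] — while keeping its own [spread glottis], [constricted glottis], [voice], ….
This feature bundle is that of [s], so /əθzi/ surfaces as [əszi].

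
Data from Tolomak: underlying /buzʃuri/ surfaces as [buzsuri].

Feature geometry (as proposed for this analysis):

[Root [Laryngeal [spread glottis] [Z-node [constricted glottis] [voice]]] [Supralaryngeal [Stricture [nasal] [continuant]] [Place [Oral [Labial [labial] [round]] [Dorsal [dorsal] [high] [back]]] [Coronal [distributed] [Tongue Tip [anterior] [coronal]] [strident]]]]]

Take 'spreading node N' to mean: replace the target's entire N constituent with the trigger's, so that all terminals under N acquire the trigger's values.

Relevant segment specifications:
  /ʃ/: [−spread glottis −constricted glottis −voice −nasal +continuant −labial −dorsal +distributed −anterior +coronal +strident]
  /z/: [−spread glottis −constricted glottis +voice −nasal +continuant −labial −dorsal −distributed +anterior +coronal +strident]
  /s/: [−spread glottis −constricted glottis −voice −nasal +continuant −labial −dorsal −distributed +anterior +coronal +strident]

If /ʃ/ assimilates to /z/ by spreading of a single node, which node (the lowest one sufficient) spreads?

Coronal

Feature comparison: [anterior], [distributed] differ between /ʃ/ and [s]; the remaining terminals match.
Tracing each changed feature up the tree, the paths first meet at Coronal; any lower node misses at least one of them.
Delinking /ʃ/'s Coronal and associating /z/'s Coronal gives precisely the feature bundle of [s].
[voice], a feature on which the two segments disagree outside Coronal, is unchanged — nothing dominating it spread, and Coronal is the minimal sufficient constituent.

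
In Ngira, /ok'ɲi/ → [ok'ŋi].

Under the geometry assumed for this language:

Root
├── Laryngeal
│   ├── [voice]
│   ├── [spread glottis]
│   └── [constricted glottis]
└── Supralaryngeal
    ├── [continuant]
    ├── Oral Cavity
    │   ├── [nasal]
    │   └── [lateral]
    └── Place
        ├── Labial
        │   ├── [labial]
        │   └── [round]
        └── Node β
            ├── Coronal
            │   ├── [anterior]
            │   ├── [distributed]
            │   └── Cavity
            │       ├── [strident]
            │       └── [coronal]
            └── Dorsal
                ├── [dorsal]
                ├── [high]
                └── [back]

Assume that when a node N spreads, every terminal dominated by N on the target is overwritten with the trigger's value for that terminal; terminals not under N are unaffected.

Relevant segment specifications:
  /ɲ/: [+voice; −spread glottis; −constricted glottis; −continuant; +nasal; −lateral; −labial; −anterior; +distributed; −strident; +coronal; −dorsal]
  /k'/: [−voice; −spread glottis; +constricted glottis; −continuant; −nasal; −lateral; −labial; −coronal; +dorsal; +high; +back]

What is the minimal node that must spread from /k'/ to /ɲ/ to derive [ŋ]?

Comparing /ɲ/ with its surface form [ŋ], the features that change are [coronal], [anterior], [distributed], [strident], [dorsal], [high], [back].
These terminals are all dominated by Node β, and no proper subconstituent of Node β covers them all; Node β is their lowest common ancestor.
Spreading Node β from /k'/ overwrites each of those terminals with /k'/'s values, yielding exactly [ŋ].
[nasal], [voice] stay as in /ɲ/ although /k'/ differs there, so no node dominating them spread; among the remaining candidates Node β is the lowest that derives the output.

Node β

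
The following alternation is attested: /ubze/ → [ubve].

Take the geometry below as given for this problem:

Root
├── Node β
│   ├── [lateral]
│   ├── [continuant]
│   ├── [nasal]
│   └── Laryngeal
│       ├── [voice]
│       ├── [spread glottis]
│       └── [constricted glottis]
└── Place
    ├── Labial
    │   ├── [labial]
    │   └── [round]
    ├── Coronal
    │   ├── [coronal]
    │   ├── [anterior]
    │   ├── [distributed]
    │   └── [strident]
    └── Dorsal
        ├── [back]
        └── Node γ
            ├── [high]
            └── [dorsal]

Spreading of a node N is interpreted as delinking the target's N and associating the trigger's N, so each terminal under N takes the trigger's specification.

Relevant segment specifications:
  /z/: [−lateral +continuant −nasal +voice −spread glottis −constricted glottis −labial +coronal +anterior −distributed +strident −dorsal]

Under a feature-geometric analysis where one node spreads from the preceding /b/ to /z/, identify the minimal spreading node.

Place

/z/ and [v] differ in [labial], [round], [coronal], [anterior], [distributed], [strident]; every other specified feature is identical.
In this geometry the lowest node dominating all of them is Place: every daughter of Place dominates only a proper subset, so no lower node suffices.
If Place spreads, every terminal under it takes /b/'s value, producing [v] as observed.
Had Root spread, [continuant] would have taken /b/'s value; it stays as in /z/, confirming the spreading constituent is exactly Place.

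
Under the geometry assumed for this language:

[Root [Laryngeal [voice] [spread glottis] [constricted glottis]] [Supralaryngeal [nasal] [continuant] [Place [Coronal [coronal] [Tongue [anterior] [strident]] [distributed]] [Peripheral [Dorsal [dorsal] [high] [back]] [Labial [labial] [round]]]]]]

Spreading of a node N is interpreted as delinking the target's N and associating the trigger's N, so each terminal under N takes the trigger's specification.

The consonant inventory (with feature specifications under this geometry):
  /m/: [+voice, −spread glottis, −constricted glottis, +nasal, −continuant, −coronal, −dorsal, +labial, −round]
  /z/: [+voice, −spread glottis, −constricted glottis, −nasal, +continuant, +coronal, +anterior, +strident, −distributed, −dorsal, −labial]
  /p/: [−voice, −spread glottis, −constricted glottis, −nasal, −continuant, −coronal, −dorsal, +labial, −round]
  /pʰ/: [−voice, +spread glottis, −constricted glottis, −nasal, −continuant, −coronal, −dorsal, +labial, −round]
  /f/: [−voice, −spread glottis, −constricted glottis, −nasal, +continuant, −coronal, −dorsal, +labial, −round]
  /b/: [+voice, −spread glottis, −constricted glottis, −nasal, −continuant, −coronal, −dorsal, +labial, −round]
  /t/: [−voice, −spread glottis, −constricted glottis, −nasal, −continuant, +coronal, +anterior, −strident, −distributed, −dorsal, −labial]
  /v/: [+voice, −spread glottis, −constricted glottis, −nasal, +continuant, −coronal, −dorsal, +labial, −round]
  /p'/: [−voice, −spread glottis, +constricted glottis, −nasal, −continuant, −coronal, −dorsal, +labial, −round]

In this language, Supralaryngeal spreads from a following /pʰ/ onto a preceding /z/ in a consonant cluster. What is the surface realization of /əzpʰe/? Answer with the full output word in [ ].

Terminals under Supralaryngeal in this geometry: [nasal], [continuant], [coronal], [anterior], [strident], [distributed], [dorsal], [high], [back], [labial], [round].
After delinking /z/'s Supralaryngeal and linking /pʰ/'s, the affected terminals become [−nasal], [−continuant], [−coronal], [−dorsal], [+labial], [−round]; [voice], [spread glottis], [constricted glottis] (outside Supralaryngeal) are retained from /z/.
Among the inventory, only /b/ has exactly this specification, giving the surface form [əbpʰe].

[əbpʰe]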